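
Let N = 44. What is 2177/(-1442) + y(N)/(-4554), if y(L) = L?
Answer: -64789/42642 ≈ -1.5194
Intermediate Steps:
2177/(-1442) + y(N)/(-4554) = 2177/(-1442) + 44/(-4554) = 2177*(-1/1442) + 44*(-1/4554) = -311/206 - 2/207 = -64789/42642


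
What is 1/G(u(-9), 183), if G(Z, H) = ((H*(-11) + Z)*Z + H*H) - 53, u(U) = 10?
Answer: 1/13406 ≈ 7.4593e-5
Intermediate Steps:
G(Z, H) = -53 + H² + Z*(Z - 11*H) (G(Z, H) = ((-11*H + Z)*Z + H²) - 53 = ((Z - 11*H)*Z + H²) - 53 = (Z*(Z - 11*H) + H²) - 53 = (H² + Z*(Z - 11*H)) - 53 = -53 + H² + Z*(Z - 11*H))
1/G(u(-9), 183) = 1/(-53 + 183² + 10² - 11*183*10) = 1/(-53 + 33489 + 100 - 20130) = 1/13406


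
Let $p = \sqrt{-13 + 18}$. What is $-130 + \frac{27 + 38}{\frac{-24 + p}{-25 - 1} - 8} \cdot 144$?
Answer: $- \frac{49178870}{33851} + \frac{243360 \sqrt{5}}{33851} \approx -1436.7$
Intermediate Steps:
$p = \sqrt{5} \approx 2.2361$
$-130 + \frac{27 + 38}{\frac{-24 + p}{-25 - 1} - 8} \cdot 144 = -130 + \frac{27 + 38}{\frac{-24 + \sqrt{5}}{-25 - 1} - 8} \cdot 144 = -130 + \frac{65}{\frac{-24 + \sqrt{5}}{-26} - 8} \cdot 144 = -130 + \frac{65}{\left(-24 + \sqrt{5}\right) \left(- \frac{1}{26}\right) - 8} \cdot 144 = -130 + \frac{65}{\left(\frac{12}{13} - \frac{\sqrt{5}}{26}\right) - 8} \cdot 144 = -130 + \frac{65}{- \frac{92}{13} - \frac{\sqrt{5}}{26}} \cdot 144 = -130 + \frac{9360}{- \frac{92}{13} - \frac{\sqrt{5}}{26}}$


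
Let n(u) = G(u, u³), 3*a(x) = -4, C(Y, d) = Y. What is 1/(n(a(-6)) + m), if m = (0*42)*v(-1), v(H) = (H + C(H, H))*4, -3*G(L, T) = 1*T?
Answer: 81/64 ≈ 1.2656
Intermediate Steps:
G(L, T) = -T/3
a(x) = -4/3 (a(x) = (⅓)*(-4) = -4/3)
n(u) = -u³/3
v(H) = 8*H (v(H) = (H + H)*4 = (2*H)*4 = 8*H)
m = 0 (m = (0*42)*(8*(-1)) = 0*(-8) = 0)
1/(n(a(-6)) + m) = 1/(-(-4/3)³/3 + 0) = 1/(-⅓*(-64/27) + 0) = 1/(64/81 + 0) = 1/(64/81) = 81/64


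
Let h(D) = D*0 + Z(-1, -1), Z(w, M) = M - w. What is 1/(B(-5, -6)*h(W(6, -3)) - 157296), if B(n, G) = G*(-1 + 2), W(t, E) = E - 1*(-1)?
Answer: -1/157296 ≈ -6.3574e-6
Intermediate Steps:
W(t, E) = 1 + E (W(t, E) = E + 1 = 1 + E)
B(n, G) = G (B(n, G) = G*1 = G)
h(D) = 0 (h(D) = D*0 + (-1 - 1*(-1)) = 0 + (-1 + 1) = 0 + 0 = 0)
1/(B(-5, -6)*h(W(6, -3)) - 157296) = 1/(-6*0 - 157296) = 1/(0 - 157296) = 1/(-157296) = -1/157296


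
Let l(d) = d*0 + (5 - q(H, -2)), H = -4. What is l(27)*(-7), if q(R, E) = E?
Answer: -49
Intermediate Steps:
l(d) = 7 (l(d) = d*0 + (5 - 1*(-2)) = 0 + (5 + 2) = 0 + 7 = 7)
l(27)*(-7) = 7*(-7) = -49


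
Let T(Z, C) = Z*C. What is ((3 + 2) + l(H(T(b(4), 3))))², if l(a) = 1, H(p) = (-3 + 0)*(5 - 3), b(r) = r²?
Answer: 36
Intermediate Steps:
T(Z, C) = C*Z
H(p) = -6 (H(p) = -3*2 = -6)
((3 + 2) + l(H(T(b(4), 3))))² = ((3 + 2) + 1)² = (5 + 1)² = 6² = 36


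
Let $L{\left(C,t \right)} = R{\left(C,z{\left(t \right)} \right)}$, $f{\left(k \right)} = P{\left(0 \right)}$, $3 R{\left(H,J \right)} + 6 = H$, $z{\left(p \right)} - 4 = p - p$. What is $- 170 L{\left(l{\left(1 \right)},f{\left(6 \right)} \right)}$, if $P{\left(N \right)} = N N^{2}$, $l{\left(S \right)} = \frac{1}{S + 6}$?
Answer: $\frac{6970}{21} \approx 331.9$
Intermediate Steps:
$l{\left(S \right)} = \frac{1}{6 + S}$
$z{\left(p \right)} = 4$ ($z{\left(p \right)} = 4 + \left(p - p\right) = 4 + 0 = 4$)
$P{\left(N \right)} = N^{3}$
$R{\left(H,J \right)} = -2 + \frac{H}{3}$
$f{\left(k \right)} = 0$ ($f{\left(k \right)} = 0^{3} = 0$)
$L{\left(C,t \right)} = -2 + \frac{C}{3}$
$- 170 L{\left(l{\left(1 \right)},f{\left(6 \right)} \right)} = - 170 \left(-2 + \frac{1}{3 \left(6 + 1\right)}\right) = - 170 \left(-2 + \frac{1}{3 \cdot 7}\right) = - 170 \left(-2 + \frac{1}{3} \cdot \frac{1}{7}\right) = - 170 \left(-2 + \frac{1}{21}\right) = \left(-170\right) \left(- \frac{41}{21}\right) = \frac{6970}{21}$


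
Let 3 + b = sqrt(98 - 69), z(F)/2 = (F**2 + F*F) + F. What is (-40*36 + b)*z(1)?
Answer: -8658 + 6*sqrt(29) ≈ -8625.7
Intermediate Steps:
z(F) = 2*F + 4*F**2 (z(F) = 2*((F**2 + F*F) + F) = 2*((F**2 + F**2) + F) = 2*(2*F**2 + F) = 2*(F + 2*F**2) = 2*F + 4*F**2)
b = -3 + sqrt(29) (b = -3 + sqrt(98 - 69) = -3 + sqrt(29) ≈ 2.3852)
(-40*36 + b)*z(1) = (-40*36 + (-3 + sqrt(29)))*(2*1*(1 + 2*1)) = (-1440 + (-3 + sqrt(29)))*(2*1*(1 + 2)) = (-1443 + sqrt(29))*(2*1*3) = (-1443 + sqrt(29))*6 = -8658 + 6*sqrt(29)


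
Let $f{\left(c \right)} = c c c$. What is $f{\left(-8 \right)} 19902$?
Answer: $-10189824$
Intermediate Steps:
$f{\left(c \right)} = c^{3}$ ($f{\left(c \right)} = c^{2} c = c^{3}$)
$f{\left(-8 \right)} 19902 = \left(-8\right)^{3} \cdot 19902 = \left(-512\right) 19902 = -10189824$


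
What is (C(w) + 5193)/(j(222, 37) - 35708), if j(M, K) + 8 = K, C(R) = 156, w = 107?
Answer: -1783/11893 ≈ -0.14992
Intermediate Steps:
j(M, K) = -8 + K
(C(w) + 5193)/(j(222, 37) - 35708) = (156 + 5193)/((-8 + 37) - 35708) = 5349/(29 - 35708) = 5349/(-35679) = 5349*(-1/35679) = -1783/11893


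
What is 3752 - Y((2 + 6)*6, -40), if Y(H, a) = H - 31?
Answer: 3735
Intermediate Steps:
Y(H, a) = -31 + H
3752 - Y((2 + 6)*6, -40) = 3752 - (-31 + (2 + 6)*6) = 3752 - (-31 + 8*6) = 3752 - (-31 + 48) = 3752 - 1*17 = 3752 - 17 = 3735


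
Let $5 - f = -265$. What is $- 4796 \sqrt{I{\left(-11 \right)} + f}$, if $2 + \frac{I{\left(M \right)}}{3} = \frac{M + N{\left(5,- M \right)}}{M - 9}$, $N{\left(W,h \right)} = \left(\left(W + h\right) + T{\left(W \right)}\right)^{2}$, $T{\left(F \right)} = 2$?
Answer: $- \frac{2398 \sqrt{21705}}{5} \approx -70658.0$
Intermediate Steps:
$f = 270$ ($f = 5 - -265 = 5 + 265 = 270$)
$N{\left(W,h \right)} = \left(2 + W + h\right)^{2}$ ($N{\left(W,h \right)} = \left(\left(W + h\right) + 2\right)^{2} = \left(2 + W + h\right)^{2}$)
$I{\left(M \right)} = -6 + \frac{3 \left(M + \left(7 - M\right)^{2}\right)}{-9 + M}$ ($I{\left(M \right)} = -6 + 3 \frac{M + \left(2 + 5 - M\right)^{2}}{M - 9} = -6 + 3 \frac{M + \left(7 - M\right)^{2}}{-9 + M} = -6 + \frac{3 \left(M + \left(7 - M\right)^{2}\right)}{-9 + M}$)
$- 4796 \sqrt{I{\left(-11 \right)} + f} = - 4796 \sqrt{\frac{3 \left(67 + \left(-11\right)^{2} - -165\right)}{-9 - 11} + 270} = - 4796 \sqrt{\frac{3 \left(67 + 121 + 165\right)}{-20} + 270} = - 4796 \sqrt{3 \left(- \frac{1}{20}\right) 353 + 270} = - 4796 \sqrt{- \frac{1059}{20} + 270} = - 4796 \sqrt{\frac{4341}{20}} = - 4796 \frac{\sqrt{21705}}{10} = - \frac{2398 \sqrt{21705}}{5}$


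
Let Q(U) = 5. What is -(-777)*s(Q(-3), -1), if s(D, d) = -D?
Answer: -3885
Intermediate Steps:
-(-777)*s(Q(-3), -1) = -(-777)*(-1*5) = -(-777)*(-5) = -777*5 = -3885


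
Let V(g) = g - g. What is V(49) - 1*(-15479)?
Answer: 15479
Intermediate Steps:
V(g) = 0
V(49) - 1*(-15479) = 0 - 1*(-15479) = 0 + 15479 = 15479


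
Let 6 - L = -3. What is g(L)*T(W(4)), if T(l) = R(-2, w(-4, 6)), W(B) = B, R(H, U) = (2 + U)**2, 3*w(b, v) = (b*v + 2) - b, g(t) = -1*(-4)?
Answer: 64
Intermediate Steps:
L = 9 (L = 6 - 1*(-3) = 6 + 3 = 9)
g(t) = 4
w(b, v) = 2/3 - b/3 + b*v/3 (w(b, v) = ((b*v + 2) - b)/3 = ((2 + b*v) - b)/3 = (2 - b + b*v)/3 = 2/3 - b/3 + b*v/3)
T(l) = 16 (T(l) = (2 + (2/3 - 1/3*(-4) + (1/3)*(-4)*6))**2 = (2 + (2/3 + 4/3 - 8))**2 = (2 - 6)**2 = (-4)**2 = 16)
g(L)*T(W(4)) = 4*16 = 64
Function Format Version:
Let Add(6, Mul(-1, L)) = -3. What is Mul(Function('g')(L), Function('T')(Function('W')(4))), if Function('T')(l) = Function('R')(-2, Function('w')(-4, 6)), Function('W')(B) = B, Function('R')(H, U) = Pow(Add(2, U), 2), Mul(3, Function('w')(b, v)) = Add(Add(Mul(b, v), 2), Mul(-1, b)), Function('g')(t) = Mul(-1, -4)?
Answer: 64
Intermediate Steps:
L = 9 (L = Add(6, Mul(-1, -3)) = Add(6, 3) = 9)
Function('g')(t) = 4
Function('w')(b, v) = Add(Rational(2, 3), Mul(Rational(-1, 3), b), Mul(Rational(1, 3), b, v)) (Function('w')(b, v) = Mul(Rational(1, 3), Add(Add(Mul(b, v), 2), Mul(-1, b))) = Mul(Rational(1, 3), Add(Add(2, Mul(b, v)), Mul(-1, b))) = Mul(Rational(1, 3), Add(2, Mul(-1, b), Mul(b, v))) = Add(Rational(2, 3), Mul(Rational(-1, 3), b), Mul(Rational(1, 3), b, v)))
Function('T')(l) = 16 (Function('T')(l) = Pow(Add(2, Add(Rational(2, 3), Mul(Rational(-1, 3), -4), Mul(Rational(1, 3), -4, 6))), 2) = Pow(Add(2, Add(Rational(2, 3), Rational(4, 3), -8)), 2) = Pow(Add(2, -6), 2) = Pow(-4, 2) = 16)
Mul(Function('g')(L), Function('T')(Function('W')(4))) = Mul(4, 16) = 64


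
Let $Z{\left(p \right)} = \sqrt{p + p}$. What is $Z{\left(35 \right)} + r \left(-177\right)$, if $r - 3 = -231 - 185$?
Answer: $73101 + \sqrt{70} \approx 73109.0$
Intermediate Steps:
$r = -413$ ($r = 3 - 416 = -413$)
$Z{\left(p \right)} = \sqrt{2} \sqrt{p}$ ($Z{\left(p \right)} = \sqrt{2 p} = \sqrt{2} \sqrt{p}$)
$Z{\left(35 \right)} + r \left(-177\right) = \sqrt{2} \sqrt{35} - -73101 = \sqrt{70} + 73101 = 73101 + \sqrt{70}$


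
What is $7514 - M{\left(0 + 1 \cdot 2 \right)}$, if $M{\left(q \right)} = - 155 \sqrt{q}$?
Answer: $7514 + 155 \sqrt{2} \approx 7733.2$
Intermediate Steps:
$7514 - M{\left(0 + 1 \cdot 2 \right)} = 7514 - - 155 \sqrt{0 + 1 \cdot 2} = 7514 - - 155 \sqrt{0 + 2} = 7514 - - 155 \sqrt{2} = 7514 + 155 \sqrt{2}$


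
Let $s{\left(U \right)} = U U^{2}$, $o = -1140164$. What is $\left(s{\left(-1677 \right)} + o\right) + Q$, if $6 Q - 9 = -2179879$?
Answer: $- \frac{14153337626}{3} \approx -4.7178 \cdot 10^{9}$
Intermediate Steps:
$Q = - \frac{1089935}{3}$ ($Q = \frac{3}{2} + \frac{1}{6} \left(-2179879\right) = \frac{3}{2} - \frac{2179879}{6} = - \frac{1089935}{3} \approx -3.6331 \cdot 10^{5}$)
$s{\left(U \right)} = U^{3}$
$\left(s{\left(-1677 \right)} + o\right) + Q = \left(\left(-1677\right)^{3} - 1140164\right) - \frac{1089935}{3} = \left(-4716275733 - 1140164\right) - \frac{1089935}{3} = -4717415897 - \frac{1089935}{3} = - \frac{14153337626}{3}$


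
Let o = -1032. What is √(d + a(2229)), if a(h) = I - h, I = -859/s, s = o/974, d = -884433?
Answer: I*√58965804411/258 ≈ 941.2*I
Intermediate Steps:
s = -516/487 (s = -1032/974 = -1032*1/974 = -516/487 ≈ -1.0595)
I = 418333/516 (I = -859/(-516/487) = -859*(-487/516) = 418333/516 ≈ 810.72)
a(h) = 418333/516 - h
√(d + a(2229)) = √(-884433 + (418333/516 - 1*2229)) = √(-884433 + (418333/516 - 2229)) = √(-884433 - 731831/516) = √(-457099259/516) = I*√58965804411/258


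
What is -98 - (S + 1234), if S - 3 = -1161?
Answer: -174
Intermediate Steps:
S = -1158 (S = 3 - 1161 = -1158)
-98 - (S + 1234) = -98 - (-1158 + 1234) = -98 - 1*76 = -98 - 76 = -174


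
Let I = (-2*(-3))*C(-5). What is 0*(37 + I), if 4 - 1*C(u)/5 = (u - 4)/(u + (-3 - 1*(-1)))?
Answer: 0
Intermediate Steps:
C(u) = 20 - 5*(-4 + u)/(-2 + u) (C(u) = 20 - 5*(u - 4)/(u + (-3 - 1*(-1))) = 20 - 5*(-4 + u)/(u + (-3 + 1)) = 20 - 5*(-4 + u)/(u - 2) = 20 - 5*(-4 + u)/(-2 + u))
I = 570/7 (I = (-2*(-3))*(5*(-4 + 3*(-5))/(-2 - 5)) = 6*(5*(-4 - 15)/(-7)) = 6*(5*(-⅐)*(-19)) = 6*(95/7) = 570/7 ≈ 81.429)
0*(37 + I) = 0*(37 + 570/7) = 0*(829/7) = 0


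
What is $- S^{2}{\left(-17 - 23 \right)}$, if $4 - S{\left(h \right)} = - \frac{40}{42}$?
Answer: $- \frac{10816}{441} \approx -24.526$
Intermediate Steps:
$S{\left(h \right)} = \frac{104}{21}$ ($S{\left(h \right)} = 4 - - \frac{40}{42} = 4 - \left(-40\right) \frac{1}{42} = 4 - - \frac{20}{21} = 4 + \frac{20}{21} = \frac{104}{21}$)
$- S^{2}{\left(-17 - 23 \right)} = - \left(\frac{104}{21}\right)^{2} = \left(-1\right) \frac{10816}{441} = - \frac{10816}{441}$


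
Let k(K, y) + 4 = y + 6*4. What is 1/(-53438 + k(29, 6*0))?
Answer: -1/53418 ≈ -1.8720e-5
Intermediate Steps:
k(K, y) = 20 + y (k(K, y) = -4 + (y + 6*4) = -4 + (y + 24) = -4 + (24 + y) = 20 + y)
1/(-53438 + k(29, 6*0)) = 1/(-53438 + (20 + 6*0)) = 1/(-53438 + (20 + 0)) = 1/(-53438 + 20) = 1/(-53418) = -1/53418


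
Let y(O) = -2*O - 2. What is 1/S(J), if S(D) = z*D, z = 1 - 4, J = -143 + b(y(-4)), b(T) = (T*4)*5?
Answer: 1/69 ≈ 0.014493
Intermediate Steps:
y(O) = -2 - 2*O
b(T) = 20*T (b(T) = (4*T)*5 = 20*T)
J = -23 (J = -143 + 20*(-2 - 2*(-4)) = -143 + 20*(-2 + 8) = -143 + 20*6 = -143 + 120 = -23)
z = -3
S(D) = -3*D
1/S(J) = 1/(-3*(-23)) = 1/69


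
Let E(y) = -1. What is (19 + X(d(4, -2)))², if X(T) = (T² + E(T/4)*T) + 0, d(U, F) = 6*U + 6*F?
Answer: 22801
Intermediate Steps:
d(U, F) = 6*F + 6*U
X(T) = T² - T (X(T) = (T² - T) + 0 = T² - T)
(19 + X(d(4, -2)))² = (19 + (6*(-2) + 6*4)*(-1 + (6*(-2) + 6*4)))² = (19 + (-12 + 24)*(-1 + (-12 + 24)))² = (19 + 12*(-1 + 12))² = (19 + 12*11)² = (19 + 132)² = 151² = 22801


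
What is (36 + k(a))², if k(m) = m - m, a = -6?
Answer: 1296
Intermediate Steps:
k(m) = 0
(36 + k(a))² = (36 + 0)² = 36² = 1296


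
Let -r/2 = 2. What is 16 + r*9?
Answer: -20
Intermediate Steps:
r = -4 (r = -2*2 = -4)
16 + r*9 = 16 - 4*9 = 16 - 36 = -20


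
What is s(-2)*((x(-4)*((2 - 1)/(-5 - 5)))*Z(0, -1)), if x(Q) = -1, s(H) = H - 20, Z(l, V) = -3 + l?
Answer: 33/5 ≈ 6.6000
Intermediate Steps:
s(H) = -20 + H
s(-2)*((x(-4)*((2 - 1)/(-5 - 5)))*Z(0, -1)) = (-20 - 2)*((-(2 - 1)/(-5 - 5))*(-3 + 0)) = -22*(-1/(-10))*(-3) = -22*(-(-1)/10)*(-3) = -22*(-1*(-1/10))*(-3) = -11*(-3)/5 = -22*(-3/10) = 33/5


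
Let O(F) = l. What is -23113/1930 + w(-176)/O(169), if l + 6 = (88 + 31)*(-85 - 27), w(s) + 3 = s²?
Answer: -91991658/6433655 ≈ -14.299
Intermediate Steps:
w(s) = -3 + s²
l = -13334 (l = -6 + (88 + 31)*(-85 - 27) = -6 + 119*(-112) = -6 - 13328 = -13334)
O(F) = -13334
-23113/1930 + w(-176)/O(169) = -23113/1930 + (-3 + (-176)²)/(-13334) = -23113*1/1930 + (-3 + 30976)*(-1/13334) = -23113/1930 + 30973*(-1/13334) = -23113/1930 - 30973/13334 = -91991658/6433655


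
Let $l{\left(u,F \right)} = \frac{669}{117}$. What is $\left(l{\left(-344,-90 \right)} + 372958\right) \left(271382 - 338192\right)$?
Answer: $- \frac{323930177950}{13} \approx -2.4918 \cdot 10^{10}$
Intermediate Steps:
$l{\left(u,F \right)} = \frac{223}{39}$ ($l{\left(u,F \right)} = 669 \cdot \frac{1}{117} = \frac{223}{39}$)
$\left(l{\left(-344,-90 \right)} + 372958\right) \left(271382 - 338192\right) = \left(\frac{223}{39} + 372958\right) \left(271382 - 338192\right) = \frac{14545585}{39} \left(-66810\right) = - \frac{323930177950}{13}$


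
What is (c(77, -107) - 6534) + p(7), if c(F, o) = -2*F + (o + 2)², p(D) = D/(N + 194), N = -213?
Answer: 82396/19 ≈ 4336.6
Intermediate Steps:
p(D) = -D/19 (p(D) = D/(-213 + 194) = D/(-19) = -D/19)
c(F, o) = (2 + o)² - 2*F (c(F, o) = -2*F + (2 + o)² = (2 + o)² - 2*F)
(c(77, -107) - 6534) + p(7) = (((2 - 107)² - 2*77) - 6534) - 1/19*7 = (((-105)² - 154) - 6534) - 7/19 = ((11025 - 154) - 6534) - 7/19 = (10871 - 6534) - 7/19 = 4337 - 7/19 = 82396/19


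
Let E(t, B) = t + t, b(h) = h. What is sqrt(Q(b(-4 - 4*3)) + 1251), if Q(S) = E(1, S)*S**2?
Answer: sqrt(1763) ≈ 41.988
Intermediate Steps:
E(t, B) = 2*t
Q(S) = 2*S**2 (Q(S) = (2*1)*S**2 = 2*S**2)
sqrt(Q(b(-4 - 4*3)) + 1251) = sqrt(2*(-4 - 4*3)**2 + 1251) = sqrt(2*(-4 - 12)**2 + 1251) = sqrt(2*(-16)**2 + 1251) = sqrt(2*256 + 1251) = sqrt(512 + 1251) = sqrt(1763)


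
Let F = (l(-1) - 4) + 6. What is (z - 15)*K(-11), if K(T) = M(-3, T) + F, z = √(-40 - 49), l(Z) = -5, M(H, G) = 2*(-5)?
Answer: 195 - 13*I*√89 ≈ 195.0 - 122.64*I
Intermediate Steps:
M(H, G) = -10
z = I*√89 (z = √(-89) = I*√89 ≈ 9.434*I)
F = -3 (F = (-5 - 4) + 6 = -9 + 6 = -3)
K(T) = -13 (K(T) = -10 - 3 = -13)
(z - 15)*K(-11) = (I*√89 - 15)*(-13) = (-15 + I*√89)*(-13) = 195 - 13*I*√89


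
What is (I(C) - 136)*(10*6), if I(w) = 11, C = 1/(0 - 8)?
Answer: -7500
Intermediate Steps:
C = -⅛ (C = 1/(-8) = -⅛ ≈ -0.12500)
(I(C) - 136)*(10*6) = (11 - 136)*(10*6) = -125*60 = -7500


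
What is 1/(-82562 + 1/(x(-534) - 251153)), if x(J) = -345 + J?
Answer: -252032/20808265985 ≈ -1.2112e-5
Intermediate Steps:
1/(-82562 + 1/(x(-534) - 251153)) = 1/(-82562 + 1/((-345 - 534) - 251153)) = 1/(-82562 + 1/(-879 - 251153)) = 1/(-82562 + 1/(-252032)) = 1/(-82562 - 1/252032) = 1/(-20808265985/252032) = -252032/20808265985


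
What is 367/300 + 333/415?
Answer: 50441/24900 ≈ 2.0257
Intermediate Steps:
367/300 + 333/415 = 50441/24900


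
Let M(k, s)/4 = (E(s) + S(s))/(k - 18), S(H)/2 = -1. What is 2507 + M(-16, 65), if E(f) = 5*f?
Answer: 2469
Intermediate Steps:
S(H) = -2 (S(H) = 2*(-1) = -2)
M(k, s) = 4*(-2 + 5*s)/(-18 + k) (M(k, s) = 4*((5*s - 2)/(k - 18)) = 4*((-2 + 5*s)/(-18 + k)) = 4*(-2 + 5*s)/(-18 + k))
2507 + M(-16, 65) = 2507 + 4*(-2 + 5*65)/(-18 - 16) = 2507 + 4*(-2 + 325)/(-34) = 2507 + 4*(-1/34)*323 = 2507 - 38 = 2469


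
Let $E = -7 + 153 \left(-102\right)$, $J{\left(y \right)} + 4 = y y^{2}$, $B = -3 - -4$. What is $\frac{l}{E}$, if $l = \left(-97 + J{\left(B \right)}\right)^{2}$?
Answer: $- \frac{10000}{15613} \approx -0.64049$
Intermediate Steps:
$B = 1$ ($B = -3 + 4 = 1$)
$J{\left(y \right)} = -4 + y^{3}$ ($J{\left(y \right)} = -4 + y y^{2} = -4 + y^{3}$)
$E = -15613$ ($E = -7 - 15606 = -15613$)
$l = 10000$ ($l = \left(-97 - \left(4 - 1^{3}\right)\right)^{2} = \left(-97 + \left(-4 + 1\right)\right)^{2} = \left(-97 - 3\right)^{2} = \left(-100\right)^{2} = 10000$)
$\frac{l}{E} = \frac{10000}{-15613} = 10000 \left(- \frac{1}{15613}\right) = - \frac{10000}{15613}$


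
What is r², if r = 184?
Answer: 33856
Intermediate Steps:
r² = 184² = 33856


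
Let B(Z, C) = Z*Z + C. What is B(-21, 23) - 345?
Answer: 119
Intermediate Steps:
B(Z, C) = C + Z² (B(Z, C) = Z² + C = C + Z²)
B(-21, 23) - 345 = (23 + (-21)²) - 345 = (23 + 441) - 345 = 464 - 345 = 119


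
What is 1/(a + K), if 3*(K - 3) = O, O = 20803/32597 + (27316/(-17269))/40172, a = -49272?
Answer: -5653381386499/278535244966390435 ≈ -2.0297e-5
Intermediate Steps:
O = 3607695086388/5653381386499 (O = 20803*(1/32597) + (27316*(-1/17269))*(1/40172) = 20803/32597 - 27316/17269*1/40172 = 20803/32597 - 6829/173432567 = 3607695086388/5653381386499 ≈ 0.63815)
K = 18162709188293/5653381386499 (K = 3 + (⅓)*(3607695086388/5653381386499) = 3 + 1202565028796/5653381386499 = 18162709188293/5653381386499 ≈ 3.2127)
1/(a + K) = 1/(-49272 + 18162709188293/5653381386499) = 1/(-278535244966390435/5653381386499) = -5653381386499/278535244966390435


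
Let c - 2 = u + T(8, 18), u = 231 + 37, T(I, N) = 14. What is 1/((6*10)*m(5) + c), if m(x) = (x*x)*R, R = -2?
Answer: -1/2716 ≈ -0.00036819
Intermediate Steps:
u = 268
m(x) = -2*x² (m(x) = (x*x)*(-2) = x²*(-2) = -2*x²)
c = 284 (c = 2 + (268 + 14) = 2 + 282 = 284)
1/((6*10)*m(5) + c) = 1/((6*10)*(-2*5²) + 284) = 1/(60*(-2*25) + 284) = 1/(60*(-50) + 284) = 1/(-3000 + 284) = 1/(-2716) = -1/2716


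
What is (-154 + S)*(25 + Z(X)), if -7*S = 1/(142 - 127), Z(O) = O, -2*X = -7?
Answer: -307249/70 ≈ -4389.3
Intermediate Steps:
X = 7/2 (X = -½*(-7) = 7/2 ≈ 3.5000)
S = -1/105 (S = -1/(7*(142 - 127)) = -⅐/15 = -⅐*1/15 = -1/105 ≈ -0.0095238)
(-154 + S)*(25 + Z(X)) = (-154 - 1/105)*(25 + 7/2) = -16171/105*57/2 = -307249/70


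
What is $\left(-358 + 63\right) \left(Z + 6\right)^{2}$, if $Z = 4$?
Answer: $-29500$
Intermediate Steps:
$\left(-358 + 63\right) \left(Z + 6\right)^{2} = \left(-358 + 63\right) \left(4 + 6\right)^{2} = - 295 \cdot 10^{2} = \left(-295\right) 100 = -29500$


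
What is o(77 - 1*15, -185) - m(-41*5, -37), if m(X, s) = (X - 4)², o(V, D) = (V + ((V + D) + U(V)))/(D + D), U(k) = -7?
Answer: -8080951/185 ≈ -43681.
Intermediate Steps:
o(V, D) = (-7 + D + 2*V)/(2*D) (o(V, D) = (V + ((V + D) - 7))/(D + D) = (V + ((D + V) - 7))/((2*D)) = (V + (-7 + D + V))*(1/(2*D)) = (-7 + D + 2*V)*(1/(2*D)) = (-7 + D + 2*V)/(2*D))
m(X, s) = (-4 + X)²
o(77 - 1*15, -185) - m(-41*5, -37) = (½)*(-7 - 185 + 2*(77 - 1*15))/(-185) - (-4 - 41*5)² = (½)*(-1/185)*(-7 - 185 + 2*(77 - 15)) - (-4 - 205)² = (½)*(-1/185)*(-7 - 185 + 2*62) - 1*(-209)² = (½)*(-1/185)*(-7 - 185 + 124) - 1*43681 = (½)*(-1/185)*(-68) - 43681 = 34/185 - 43681 = -8080951/185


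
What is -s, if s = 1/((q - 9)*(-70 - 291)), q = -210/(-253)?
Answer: -253/746187 ≈ -0.00033906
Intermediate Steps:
q = 210/253 (q = -210*(-1/253) = 210/253 ≈ 0.83004)
s = 253/746187 (s = 1/((210/253 - 9)*(-70 - 291)) = 1/(-2067/253*(-361)) = 1/(746187/253) = 253/746187 ≈ 0.00033906)
-s = -1*253/746187 = -253/746187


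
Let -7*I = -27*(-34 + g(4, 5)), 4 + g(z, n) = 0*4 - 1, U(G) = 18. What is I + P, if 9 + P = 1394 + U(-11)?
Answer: 8768/7 ≈ 1252.6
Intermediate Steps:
g(z, n) = -5 (g(z, n) = -4 + (0*4 - 1) = -4 + (0 - 1) = -4 - 1 = -5)
P = 1403 (P = -9 + (1394 + 18) = -9 + 1412 = 1403)
I = -1053/7 (I = -(-27)*(-34 - 5)/7 = -(-27)*(-39)/7 = -⅐*1053 = -1053/7 ≈ -150.43)
I + P = -1053/7 + 1403 = 8768/7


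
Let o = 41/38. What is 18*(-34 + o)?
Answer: -11259/19 ≈ -592.58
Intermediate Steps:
o = 41/38 (o = 41*(1/38) = 41/38 ≈ 1.0789)
18*(-34 + o) = 18*(-34 + 41/38) = 18*(-1251/38) = -11259/19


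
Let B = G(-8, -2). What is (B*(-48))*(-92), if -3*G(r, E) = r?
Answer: 11776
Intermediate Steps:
G(r, E) = -r/3
B = 8/3 (B = -⅓*(-8) = 8/3 ≈ 2.6667)
(B*(-48))*(-92) = ((8/3)*(-48))*(-92) = -128*(-92) = 11776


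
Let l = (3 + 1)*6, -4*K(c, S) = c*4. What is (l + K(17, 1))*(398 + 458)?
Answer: 5992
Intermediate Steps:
K(c, S) = -c (K(c, S) = -c*4/4 = -c)
l = 24 (l = 4*6 = 24)
(l + K(17, 1))*(398 + 458) = (24 - 1*17)*(398 + 458) = (24 - 17)*856 = 7*856 = 5992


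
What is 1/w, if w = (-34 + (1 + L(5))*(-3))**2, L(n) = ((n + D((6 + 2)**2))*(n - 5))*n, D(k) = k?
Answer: 1/1369 ≈ 0.00073046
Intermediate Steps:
L(n) = n*(-5 + n)*(64 + n) (L(n) = ((n + (6 + 2)**2)*(n - 5))*n = ((n + 8**2)*(-5 + n))*n = ((n + 64)*(-5 + n))*n = ((64 + n)*(-5 + n))*n = ((-5 + n)*(64 + n))*n = n*(-5 + n)*(64 + n))
w = 1369 (w = (-34 + (1 + 5*(-320 + 5**2 + 59*5))*(-3))**2 = (-34 + (1 + 5*(-320 + 25 + 295))*(-3))**2 = (-34 + (1 + 5*0)*(-3))**2 = (-34 + (1 + 0)*(-3))**2 = (-34 + 1*(-3))**2 = (-34 - 3)**2 = (-37)**2 = 1369)
1/w = 1/1369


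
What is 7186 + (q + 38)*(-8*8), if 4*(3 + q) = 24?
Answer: 4562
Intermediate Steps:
q = 3 (q = -3 + (¼)*24 = -3 + 6 = 3)
7186 + (q + 38)*(-8*8) = 7186 + (3 + 38)*(-8*8) = 7186 + 41*(-64) = 7186 - 2624 = 4562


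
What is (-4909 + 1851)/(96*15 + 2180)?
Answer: -1529/1810 ≈ -0.84475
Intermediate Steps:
(-4909 + 1851)/(96*15 + 2180) = -3058/(1440 + 2180) = -3058/3620 = -3058*1/3620 = -1529/1810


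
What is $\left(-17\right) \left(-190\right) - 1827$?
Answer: $1403$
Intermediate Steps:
$\left(-17\right) \left(-190\right) - 1827 = 3230 - 1827 = 1403$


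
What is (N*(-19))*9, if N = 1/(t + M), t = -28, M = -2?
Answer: 57/10 ≈ 5.7000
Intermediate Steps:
N = -1/30 (N = 1/(-28 - 2) = 1/(-30) = -1/30 ≈ -0.033333)
(N*(-19))*9 = -1/30*(-19)*9 = (19/30)*9 = 57/10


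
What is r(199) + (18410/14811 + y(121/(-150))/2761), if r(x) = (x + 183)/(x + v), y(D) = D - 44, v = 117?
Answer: 17882822111/7342182975 ≈ 2.4356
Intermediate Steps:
y(D) = -44 + D
r(x) = (183 + x)/(117 + x) (r(x) = (x + 183)/(x + 117) = (183 + x)/(117 + x))
r(199) + (18410/14811 + y(121/(-150))/2761) = (183 + 199)/(117 + 199) + (18410/14811 + (-44 + 121/(-150))/2761) = 382/316 + (18410*(1/14811) + (-44 + 121*(-1/150))*(1/2761)) = (1/316)*382 + (18410/14811 + (-44 - 121/150)*(1/2761)) = 191/158 + (18410/14811 - 6721/150*1/2761) = 191/158 + (18410/14811 - 611/37650) = 191/158 + 228028993/185878050 = 17882822111/7342182975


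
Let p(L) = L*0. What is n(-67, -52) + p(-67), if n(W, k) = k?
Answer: -52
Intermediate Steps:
p(L) = 0
n(-67, -52) + p(-67) = -52 + 0 = -52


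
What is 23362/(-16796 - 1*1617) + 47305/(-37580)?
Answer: -349794185/138392108 ≈ -2.5276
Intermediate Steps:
23362/(-16796 - 1*1617) + 47305/(-37580) = 23362/(-16796 - 1617) + 47305*(-1/37580) = 23362/(-18413) - 9461/7516 = 23362*(-1/18413) - 9461/7516 = -23362/18413 - 9461/7516 = -349794185/138392108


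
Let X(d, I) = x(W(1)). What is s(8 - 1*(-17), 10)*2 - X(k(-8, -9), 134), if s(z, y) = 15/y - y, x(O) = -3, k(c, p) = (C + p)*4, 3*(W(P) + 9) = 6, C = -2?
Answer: -14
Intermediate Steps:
W(P) = -7 (W(P) = -9 + (1/3)*6 = -9 + 2 = -7)
k(c, p) = -8 + 4*p (k(c, p) = (-2 + p)*4 = -8 + 4*p)
X(d, I) = -3
s(z, y) = -y + 15/y
s(8 - 1*(-17), 10)*2 - X(k(-8, -9), 134) = (-1*10 + 15/10)*2 - 1*(-3) = (-10 + 15*(1/10))*2 + 3 = (-10 + 3/2)*2 + 3 = -17/2*2 + 3 = -17 + 3 = -14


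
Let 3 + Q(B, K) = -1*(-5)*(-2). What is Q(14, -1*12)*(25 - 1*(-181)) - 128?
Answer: -2806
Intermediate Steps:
Q(B, K) = -13 (Q(B, K) = -3 - 1*(-5)*(-2) = -3 + 5*(-2) = -3 - 10 = -13)
Q(14, -1*12)*(25 - 1*(-181)) - 128 = -13*(25 - 1*(-181)) - 128 = -13*(25 + 181) - 128 = -13*206 - 128 = -2678 - 128 = -2806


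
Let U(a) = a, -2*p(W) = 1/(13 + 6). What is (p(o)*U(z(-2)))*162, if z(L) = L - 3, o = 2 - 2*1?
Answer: 405/19 ≈ 21.316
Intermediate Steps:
o = 0 (o = 2 - 2 = 0)
z(L) = -3 + L
p(W) = -1/38 (p(W) = -1/(2*(13 + 6)) = -½/19 = -½*1/19 = -1/38)
(p(o)*U(z(-2)))*162 = -(-3 - 2)/38*162 = -1/38*(-5)*162 = (5/38)*162 = 405/19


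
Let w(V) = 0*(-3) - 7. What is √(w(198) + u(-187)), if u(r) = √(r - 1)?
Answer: √(-7 + 2*I*√47) ≈ 2.0488 + 3.3463*I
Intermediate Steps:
u(r) = √(-1 + r)
w(V) = -7 (w(V) = 0 - 7 = -7)
√(w(198) + u(-187)) = √(-7 + √(-1 - 187)) = √(-7 + √(-188)) = √(-7 + 2*I*√47)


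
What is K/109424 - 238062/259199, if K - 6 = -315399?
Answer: -107799246495/28362591376 ≈ -3.8008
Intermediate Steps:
K = -315393 (K = 6 - 315399 = -315393)
K/109424 - 238062/259199 = -315393/109424 - 238062/259199 = -107799246495/28362591376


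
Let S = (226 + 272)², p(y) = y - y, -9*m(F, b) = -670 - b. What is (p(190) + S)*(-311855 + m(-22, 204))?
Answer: -77317203476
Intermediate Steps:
m(F, b) = 670/9 + b/9 (m(F, b) = -(-670 - b)/9 = 670/9 + b/9)
p(y) = 0
S = 248004 (S = 498² = 248004)
(p(190) + S)*(-311855 + m(-22, 204)) = (0 + 248004)*(-311855 + (670/9 + (⅑)*204)) = 248004*(-311855 + (670/9 + 68/3)) = 248004*(-311855 + 874/9) = 248004*(-2805821/9) = -77317203476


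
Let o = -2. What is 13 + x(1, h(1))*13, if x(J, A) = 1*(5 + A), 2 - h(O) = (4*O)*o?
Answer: 208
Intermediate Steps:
h(O) = 2 + 8*O (h(O) = 2 - 4*O*(-2) = 2 - (-8)*O = 2 + 8*O)
x(J, A) = 5 + A
13 + x(1, h(1))*13 = 13 + (5 + (2 + 8*1))*13 = 13 + (5 + (2 + 8))*13 = 13 + (5 + 10)*13 = 13 + 15*13 = 13 + 195 = 208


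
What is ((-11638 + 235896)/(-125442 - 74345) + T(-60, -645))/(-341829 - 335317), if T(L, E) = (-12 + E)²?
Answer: -86237634505/135284967902 ≈ -0.63745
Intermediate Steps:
((-11638 + 235896)/(-125442 - 74345) + T(-60, -645))/(-341829 - 335317) = ((-11638 + 235896)/(-125442 - 74345) + (-12 - 645)²)/(-341829 - 335317) = (224258/(-199787) + (-657)²)/(-677146) = (224258*(-1/199787) + 431649)*(-1/677146) = (-224258/199787 + 431649)*(-1/677146) = (86237634505/199787)*(-1/677146) = -86237634505/135284967902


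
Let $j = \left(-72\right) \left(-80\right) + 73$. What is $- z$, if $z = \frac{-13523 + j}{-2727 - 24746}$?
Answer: $- \frac{7690}{27473} \approx -0.27991$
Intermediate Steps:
$j = 5833$ ($j = 5760 + 73 = 5833$)
$z = \frac{7690}{27473}$ ($z = \frac{-13523 + 5833}{-2727 - 24746} = - \frac{7690}{-2727 - 24746} = - \frac{7690}{-27473} = \left(-7690\right) \left(- \frac{1}{27473}\right) = \frac{7690}{27473} \approx 0.27991$)
$- z = \left(-1\right) \frac{7690}{27473} = - \frac{7690}{27473}$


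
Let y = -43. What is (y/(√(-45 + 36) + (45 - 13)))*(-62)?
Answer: 85312/1033 - 7998*I/1033 ≈ 82.587 - 7.7425*I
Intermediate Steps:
(y/(√(-45 + 36) + (45 - 13)))*(-62) = -43/(√(-45 + 36) + (45 - 13))*(-62) = -43/(√(-9) + 32)*(-62) = -43/(3*I + 32)*(-62) = -43*(32 - 3*I)/1033*(-62) = 2666*(32 - 3*I)/1033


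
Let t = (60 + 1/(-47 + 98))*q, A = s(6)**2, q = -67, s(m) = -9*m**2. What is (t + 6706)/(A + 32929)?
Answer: 136919/7033155 ≈ 0.019468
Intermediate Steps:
A = 104976 (A = (-9*6**2)**2 = (-9*36)**2 = (-324)**2 = 104976)
t = -205087/51 (t = (60 + 1/(-47 + 98))*(-67) = (60 + 1/51)*(-67) = (3061/51)*(-67) = -205087/51 ≈ -4021.3)
(t + 6706)/(A + 32929) = (-205087/51 + 6706)/(104976 + 32929) = (136919/51)/137905 = (136919/51)*(1/137905) = 136919/7033155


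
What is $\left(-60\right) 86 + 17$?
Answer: $-5143$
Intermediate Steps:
$\left(-60\right) 86 + 17 = -5160 + 17 = -5143$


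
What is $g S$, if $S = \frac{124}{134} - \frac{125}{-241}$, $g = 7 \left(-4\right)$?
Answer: $- \frac{652876}{16147} \approx -40.433$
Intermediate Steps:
$g = -28$
$S = \frac{23317}{16147}$ ($S = 124 \cdot \frac{1}{134} - - \frac{125}{241} = \frac{62}{67} + \frac{125}{241} = \frac{23317}{16147} \approx 1.444$)
$g S = \left(-28\right) \frac{23317}{16147} = - \frac{652876}{16147}$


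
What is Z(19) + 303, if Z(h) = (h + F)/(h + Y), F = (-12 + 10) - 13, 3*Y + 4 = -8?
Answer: 4549/15 ≈ 303.27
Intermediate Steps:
Y = -4 (Y = -4/3 + (⅓)*(-8) = -4/3 - 8/3 = -4)
F = -15 (F = -2 - 13 = -15)
Z(h) = (-15 + h)/(-4 + h) (Z(h) = (h - 15)/(h - 4) = (-15 + h)/(-4 + h))
Z(19) + 303 = (-15 + 19)/(-4 + 19) + 303 = 4/15 + 303 = 4549/15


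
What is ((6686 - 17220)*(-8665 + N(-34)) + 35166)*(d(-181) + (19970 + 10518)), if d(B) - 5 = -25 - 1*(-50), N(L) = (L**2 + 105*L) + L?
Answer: 3573642785144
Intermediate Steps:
N(L) = L**2 + 106*L
d(B) = 30 (d(B) = 5 + (-25 - 1*(-50)) = 5 + (-25 + 50) = 5 + 25 = 30)
((6686 - 17220)*(-8665 + N(-34)) + 35166)*(d(-181) + (19970 + 10518)) = ((6686 - 17220)*(-8665 - 34*(106 - 34)) + 35166)*(30 + (19970 + 10518)) = (-10534*(-8665 - 34*72) + 35166)*(30 + 30488) = (-10534*(-8665 - 2448) + 35166)*30518 = (-10534*(-11113) + 35166)*30518 = (117064342 + 35166)*30518 = 117099508*30518 = 3573642785144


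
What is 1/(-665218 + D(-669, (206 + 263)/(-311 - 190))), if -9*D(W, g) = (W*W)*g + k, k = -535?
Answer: -1503/929764606 ≈ -1.6165e-6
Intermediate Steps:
D(W, g) = 535/9 - g*W²/9 (D(W, g) = -((W*W)*g - 535)/9 = -(W²*g - 535)/9 = -(g*W² - 535)/9 = -(-535 + g*W²)/9 = 535/9 - g*W²/9)
1/(-665218 + D(-669, (206 + 263)/(-311 - 190))) = 1/(-665218 + (535/9 - ⅑*(206 + 263)/(-311 - 190)*(-669)²)) = 1/(-665218 + (535/9 - ⅑*469/(-501)*447561)) = 1/(-665218 + (535/9 - ⅑*469*(-1/501)*447561)) = 1/(-665218 + (535/9 - ⅑*(-469/501)*447561)) = 1/(-665218 + (535/9 + 23322901/501)) = 1/(-665218 + 70058048/1503) = 1/(-929764606/1503) = -1503/929764606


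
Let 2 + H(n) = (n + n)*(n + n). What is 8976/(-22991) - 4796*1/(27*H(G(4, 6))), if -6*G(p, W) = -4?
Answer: 55105490/68973 ≈ 798.94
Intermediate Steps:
G(p, W) = ⅔ (G(p, W) = -⅙*(-4) = ⅔)
H(n) = -2 + 4*n² (H(n) = -2 + (n + n)*(n + n) = -2 + (2*n)*(2*n) = -2 + 4*n²)
8976/(-22991) - 4796*1/(27*H(G(4, 6))) = 8976/(-22991) - 4796*1/(27*(-2 + 4*(⅔)²)) = 8976*(-1/22991) - 4796*1/(27*(-2 + 4*(4/9))) = -8976/22991 - 4796*1/(27*(-2 + 16/9)) = -8976/22991 - 4796/(-1*(-2/9)*(-27)) = -8976/22991 - 4796/((2/9)*(-27)) = -8976/22991 - 4796/(-6) = -8976/22991 - 4796*(-⅙) = -8976/22991 + 2398/3 = 55105490/68973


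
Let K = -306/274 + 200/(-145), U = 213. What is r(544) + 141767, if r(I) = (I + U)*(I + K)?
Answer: 2191846306/3973 ≈ 5.5169e+5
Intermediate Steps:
K = -9917/3973 (K = -306*1/274 + 200*(-1/145) = -153/137 - 40/29 = -9917/3973 ≈ -2.4961)
r(I) = (213 + I)*(-9917/3973 + I) (r(I) = (I + 213)*(I - 9917/3973) = (213 + I)*(-9917/3973 + I))
r(544) + 141767 = (-2112321/3973 + 544**2 + (836332/3973)*544) + 141767 = (-2112321/3973 + 295936 + 454964608/3973) + 141767 = 1628606015/3973 + 141767 = 2191846306/3973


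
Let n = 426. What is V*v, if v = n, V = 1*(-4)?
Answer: -1704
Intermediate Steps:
V = -4
v = 426
V*v = -4*426 = -1704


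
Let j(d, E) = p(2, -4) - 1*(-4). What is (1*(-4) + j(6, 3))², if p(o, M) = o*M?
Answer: 64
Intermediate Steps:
p(o, M) = M*o
j(d, E) = -4 (j(d, E) = -4*2 - 1*(-4) = -8 + 4 = -4)
(1*(-4) + j(6, 3))² = (1*(-4) - 4)² = (-4 - 4)² = (-8)² = 64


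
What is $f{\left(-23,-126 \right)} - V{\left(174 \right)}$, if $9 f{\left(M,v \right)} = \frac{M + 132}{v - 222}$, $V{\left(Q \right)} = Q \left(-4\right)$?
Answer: $\frac{2179763}{3132} \approx 695.96$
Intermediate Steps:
$V{\left(Q \right)} = - 4 Q$
$f{\left(M,v \right)} = \frac{132 + M}{9 \left(-222 + v\right)}$ ($f{\left(M,v \right)} = \frac{\left(M + 132\right) \frac{1}{v - 222}}{9} = \frac{\left(132 + M\right) \frac{1}{-222 + v}}{9} = \frac{\frac{1}{-222 + v} \left(132 + M\right)}{9} = \frac{132 + M}{9 \left(-222 + v\right)}$)
$f{\left(-23,-126 \right)} - V{\left(174 \right)} = \frac{132 - 23}{9 \left(-222 - 126\right)} - \left(-4\right) 174 = \frac{1}{9} \frac{1}{-348} \cdot 109 - -696 = \frac{1}{9} \left(- \frac{1}{348}\right) 109 + 696 = - \frac{109}{3132} + 696 = \frac{2179763}{3132}$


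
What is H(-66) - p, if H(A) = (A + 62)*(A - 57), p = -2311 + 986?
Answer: 1817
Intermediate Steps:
p = -1325
H(A) = (-57 + A)*(62 + A) (H(A) = (62 + A)*(-57 + A) = (-57 + A)*(62 + A))
H(-66) - p = (-3534 + (-66)² + 5*(-66)) - 1*(-1325) = (-3534 + 4356 - 330) + 1325 = 492 + 1325 = 1817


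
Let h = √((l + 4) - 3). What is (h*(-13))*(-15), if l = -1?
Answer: 0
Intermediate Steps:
h = 0 (h = √((-1 + 4) - 3) = √(3 - 3) = √0 = 0)
(h*(-13))*(-15) = (0*(-13))*(-15) = 0*(-15) = 0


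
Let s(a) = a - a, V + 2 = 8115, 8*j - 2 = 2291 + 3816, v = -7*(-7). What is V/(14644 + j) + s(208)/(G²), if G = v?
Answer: 64904/123261 ≈ 0.52656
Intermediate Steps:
v = 49
j = 6109/8 (j = ¼ + (2291 + 3816)/8 = ¼ + (⅛)*6107 = ¼ + 6107/8 = 6109/8 ≈ 763.63)
V = 8113 (V = -2 + 8115 = 8113)
G = 49
s(a) = 0
V/(14644 + j) + s(208)/(G²) = 8113/(14644 + 6109/8) + 0/(49²) = 8113/(123261/8) + 0/2401 = 8113*(8/123261) + 0*(1/2401) = 64904/123261 + 0 = 64904/123261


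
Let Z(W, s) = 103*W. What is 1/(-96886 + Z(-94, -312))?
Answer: -1/106568 ≈ -9.3837e-6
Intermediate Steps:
1/(-96886 + Z(-94, -312)) = 1/(-96886 + 103*(-94)) = 1/(-96886 - 9682) = 1/(-106568) = -1/106568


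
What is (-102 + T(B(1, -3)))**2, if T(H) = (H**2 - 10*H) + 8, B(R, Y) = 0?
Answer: 8836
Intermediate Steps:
T(H) = 8 + H**2 - 10*H
(-102 + T(B(1, -3)))**2 = (-102 + (8 + 0**2 - 10*0))**2 = (-102 + (8 + 0 + 0))**2 = (-102 + 8)**2 = (-94)**2 = 8836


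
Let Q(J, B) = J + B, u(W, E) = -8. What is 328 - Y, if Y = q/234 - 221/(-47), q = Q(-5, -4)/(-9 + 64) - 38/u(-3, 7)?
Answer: 782191177/2419560 ≈ 323.28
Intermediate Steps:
Q(J, B) = B + J
q = 1009/220 (q = (-4 - 5)/(-9 + 64) - 38/(-8) = -9/55 - 38*(-⅛) = -9*1/55 + 19/4 = -9/55 + 19/4 = 1009/220 ≈ 4.5864)
Y = 11424503/2419560 (Y = (1009/220)/234 - 221/(-47) = (1009/220)*(1/234) - 221*(-1/47) = 1009/51480 + 221/47 = 11424503/2419560 ≈ 4.7217)
328 - Y = 328 - 1*11424503/2419560 = 328 - 11424503/2419560 = 782191177/2419560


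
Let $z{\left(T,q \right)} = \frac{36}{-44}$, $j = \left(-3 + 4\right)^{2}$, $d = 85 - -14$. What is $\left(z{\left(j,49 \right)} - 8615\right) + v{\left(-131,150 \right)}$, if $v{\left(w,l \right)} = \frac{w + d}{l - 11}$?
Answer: $- \frac{13173938}{1529} \approx -8616.0$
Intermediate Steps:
$d = 99$ ($d = 85 + \left(-4 + 18\right) = 85 + 14 = 99$)
$v{\left(w,l \right)} = \frac{99 + w}{-11 + l}$ ($v{\left(w,l \right)} = \frac{w + 99}{l - 11} = \frac{99 + w}{-11 + l}$)
$j = 1$ ($j = 1^{2} = 1$)
$z{\left(T,q \right)} = - \frac{9}{11}$ ($z{\left(T,q \right)} = 36 \left(- \frac{1}{44}\right) = - \frac{9}{11}$)
$\left(z{\left(j,49 \right)} - 8615\right) + v{\left(-131,150 \right)} = \left(- \frac{9}{11} - 8615\right) + \frac{99 - 131}{-11 + 150} = - \frac{94774}{11} + \frac{1}{139} \left(-32\right) = - \frac{94774}{11} - \frac{32}{139} = - \frac{13173938}{1529}$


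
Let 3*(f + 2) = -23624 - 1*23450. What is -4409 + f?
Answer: -60307/3 ≈ -20102.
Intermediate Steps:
f = -47080/3 (f = -2 + (-23624 - 1*23450)/3 = -2 + (-23624 - 23450)/3 = -2 + (1/3)*(-47074) = -2 - 47074/3 = -47080/3 ≈ -15693.)
-4409 + f = -4409 - 47080/3 = -60307/3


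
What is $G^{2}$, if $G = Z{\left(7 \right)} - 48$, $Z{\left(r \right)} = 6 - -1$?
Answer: $1681$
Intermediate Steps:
$Z{\left(r \right)} = 7$ ($Z{\left(r \right)} = 6 + 1 = 7$)
$G = -41$ ($G = 7 - 48 = -41$)
$G^{2} = \left(-41\right)^{2} = 1681$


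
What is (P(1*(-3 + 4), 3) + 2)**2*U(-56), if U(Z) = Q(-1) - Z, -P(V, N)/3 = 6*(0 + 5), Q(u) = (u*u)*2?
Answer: 449152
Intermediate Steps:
Q(u) = 2*u**2 (Q(u) = u**2*2 = 2*u**2)
P(V, N) = -90 (P(V, N) = -18*(0 + 5) = -18*5 = -3*30 = -90)
U(Z) = 2 - Z (U(Z) = 2*(-1)**2 - Z = 2*1 - Z = 2 - Z)
(P(1*(-3 + 4), 3) + 2)**2*U(-56) = (-90 + 2)**2*(2 - 1*(-56)) = (-88)**2*(2 + 56) = 7744*58 = 449152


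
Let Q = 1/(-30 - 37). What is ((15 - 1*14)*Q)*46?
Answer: -46/67 ≈ -0.68657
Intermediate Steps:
Q = -1/67 (Q = 1/(-67) = -1/67 ≈ -0.014925)
((15 - 1*14)*Q)*46 = ((15 - 1*14)*(-1/67))*46 = ((15 - 14)*(-1/67))*46 = (1*(-1/67))*46 = -1/67*46 = -46/67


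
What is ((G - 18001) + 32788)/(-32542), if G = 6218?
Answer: -21005/32542 ≈ -0.64547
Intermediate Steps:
((G - 18001) + 32788)/(-32542) = ((6218 - 18001) + 32788)/(-32542) = (-11783 + 32788)*(-1/32542) = 21005*(-1/32542) = -21005/32542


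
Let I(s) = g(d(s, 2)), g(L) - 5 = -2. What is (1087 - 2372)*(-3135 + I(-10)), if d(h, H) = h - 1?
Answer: 4024620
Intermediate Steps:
d(h, H) = -1 + h
g(L) = 3 (g(L) = 5 - 2 = 3)
I(s) = 3
(1087 - 2372)*(-3135 + I(-10)) = (1087 - 2372)*(-3135 + 3) = -1285*(-3132) = 4024620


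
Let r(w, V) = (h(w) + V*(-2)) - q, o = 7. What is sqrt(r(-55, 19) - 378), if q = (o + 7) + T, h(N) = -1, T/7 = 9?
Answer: I*sqrt(494) ≈ 22.226*I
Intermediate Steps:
T = 63 (T = 7*9 = 63)
q = 77 (q = (7 + 7) + 63 = 14 + 63 = 77)
r(w, V) = -78 - 2*V (r(w, V) = (-1 + V*(-2)) - 1*77 = (-1 - 2*V) - 77 = -78 - 2*V)
sqrt(r(-55, 19) - 378) = sqrt((-78 - 2*19) - 378) = sqrt((-78 - 38) - 378) = sqrt(-116 - 378) = sqrt(-494) = I*sqrt(494)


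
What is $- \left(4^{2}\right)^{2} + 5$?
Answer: $-251$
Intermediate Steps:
$- \left(4^{2}\right)^{2} + 5 = - 16^{2} + 5 = \left(-1\right) 256 + 5 = -256 + 5 = -251$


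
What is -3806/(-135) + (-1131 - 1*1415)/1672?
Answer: 158419/5940 ≈ 26.670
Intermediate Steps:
-3806/(-135) + (-1131 - 1*1415)/1672 = -3806*(-1/135) + (-1131 - 1415)*(1/1672) = 3806/135 - 2546*1/1672 = 3806/135 - 67/44 = 158419/5940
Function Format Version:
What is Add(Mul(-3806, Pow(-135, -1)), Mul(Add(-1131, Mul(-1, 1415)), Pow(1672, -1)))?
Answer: Rational(158419, 5940) ≈ 26.670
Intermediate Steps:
Add(Mul(-3806, Pow(-135, -1)), Mul(Add(-1131, Mul(-1, 1415)), Pow(1672, -1))) = Add(Mul(-3806, Rational(-1, 135)), Mul(Add(-1131, -1415), Rational(1, 1672))) = Add(Rational(3806, 135), Mul(-2546, Rational(1, 1672))) = Add(Rational(3806, 135), Rational(-67, 44)) = Rational(158419, 5940)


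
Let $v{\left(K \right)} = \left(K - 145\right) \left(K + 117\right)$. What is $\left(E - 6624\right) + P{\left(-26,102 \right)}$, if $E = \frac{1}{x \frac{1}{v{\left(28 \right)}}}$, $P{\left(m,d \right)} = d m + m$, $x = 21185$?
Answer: $- \frac{39415967}{4237} \approx -9302.8$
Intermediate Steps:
$v{\left(K \right)} = \left(-145 + K\right) \left(117 + K\right)$
$P{\left(m,d \right)} = m + d m$
$E = - \frac{3393}{4237}$ ($E = \frac{1}{21185 \frac{1}{-16965 + 28^{2} - 784}} = \frac{1}{21185 \frac{1}{-16965 + 784 - 784}} = \frac{1}{21185 \frac{1}{-16965}} = \frac{1}{21185 \left(- \frac{1}{16965}\right)} = \frac{1}{- \frac{4237}{3393}} = - \frac{3393}{4237} \approx -0.8008$)
$\left(E - 6624\right) + P{\left(-26,102 \right)} = \left(- \frac{3393}{4237} - 6624\right) - 26 \left(1 + 102\right) = - \frac{28069281}{4237} - 2678 = - \frac{39415967}{4237}$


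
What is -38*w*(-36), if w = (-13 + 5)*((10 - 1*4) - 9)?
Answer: 32832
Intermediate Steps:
w = 24 (w = -8*((10 - 4) - 9) = -8*(6 - 9) = -8*(-3) = 24)
-38*w*(-36) = -38*24*(-36) = -912*(-36) = 32832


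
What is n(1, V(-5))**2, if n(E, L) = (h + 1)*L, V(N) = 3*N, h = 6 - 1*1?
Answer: 8100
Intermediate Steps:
h = 5 (h = 6 - 1 = 5)
n(E, L) = 6*L (n(E, L) = (5 + 1)*L = 6*L)
n(1, V(-5))**2 = (6*(3*(-5)))**2 = (6*(-15))**2 = (-90)**2 = 8100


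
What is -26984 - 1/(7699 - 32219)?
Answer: -661647679/24520 ≈ -26984.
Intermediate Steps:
-26984 - 1/(7699 - 32219) = -26984 - 1/(-24520) = -26984 - 1*(-1/24520) = -26984 + 1/24520 = -661647679/24520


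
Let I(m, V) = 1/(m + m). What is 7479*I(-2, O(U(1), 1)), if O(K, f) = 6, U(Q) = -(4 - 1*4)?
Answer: -7479/4 ≈ -1869.8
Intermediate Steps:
U(Q) = 0 (U(Q) = -(4 - 4) = -1*0 = 0)
I(m, V) = 1/(2*m)
7479*I(-2, O(U(1), 1)) = 7479*((1/2)/(-2)) = 7479*((1/2)*(-1/2)) = 7479*(-1/4) = -7479/4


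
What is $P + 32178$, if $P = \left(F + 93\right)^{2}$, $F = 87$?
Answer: $64578$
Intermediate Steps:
$P = 32400$ ($P = \left(87 + 93\right)^{2} = 180^{2} = 32400$)
$P + 32178 = 32400 + 32178 = 64578$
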